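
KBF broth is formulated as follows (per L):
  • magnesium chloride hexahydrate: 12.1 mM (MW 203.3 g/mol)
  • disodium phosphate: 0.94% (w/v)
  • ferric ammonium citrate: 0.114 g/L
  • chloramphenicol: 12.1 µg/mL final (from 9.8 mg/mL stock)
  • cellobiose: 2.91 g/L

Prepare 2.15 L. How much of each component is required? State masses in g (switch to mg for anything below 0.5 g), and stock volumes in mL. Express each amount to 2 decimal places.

magnesium chloride hexahydrate 5.29 g; disodium phosphate 20.21 g; ferric ammonium citrate 245.10 mg; chloramphenicol 2.65 mL; cellobiose 6.26 g

Working volume: 2.15 L.
magnesium chloride hexahydrate: 12.1 mmol/L × 203.3 g/mol × 2.15 L ÷ 1000 = 5.29 g
disodium phosphate: 0.94% w/v = 9.4 g/L → 9.4 × 2.15 L = 20.21 g
ferric ammonium citrate: 0.114 g/L × 2.15 L = 0.2451 g = 245.10 mg
chloramphenicol: C1V1 = C2V2 → 12.1 µg/mL × 2150 mL ÷ 9800 µg/mL = 2.65 mL
cellobiose: 2.91 g/L × 2.15 L = 6.26 g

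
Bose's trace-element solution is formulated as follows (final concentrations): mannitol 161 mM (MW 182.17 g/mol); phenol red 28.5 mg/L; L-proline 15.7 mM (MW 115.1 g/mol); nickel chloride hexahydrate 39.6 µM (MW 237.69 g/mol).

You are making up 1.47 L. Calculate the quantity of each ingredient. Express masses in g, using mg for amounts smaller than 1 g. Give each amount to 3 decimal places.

mannitol 43.114 g; phenol red 41.895 mg; L-proline 2.656 g; nickel chloride hexahydrate 13.836 mg

Working volume: 1.47 L.
mannitol: 161 mmol/L × 182.17 g/mol × 1.47 L ÷ 1000 = 43.114 g
phenol red: 28.5 mg/L × 1.47 L = 41.895 mg
L-proline: 15.7 mmol/L × 115.1 g/mol × 1.47 L ÷ 1000 = 2.656 g
nickel chloride hexahydrate: 39.6 µmol/L × 237.69 g/mol × 1.47 L ÷ 1000 = 13.836 mg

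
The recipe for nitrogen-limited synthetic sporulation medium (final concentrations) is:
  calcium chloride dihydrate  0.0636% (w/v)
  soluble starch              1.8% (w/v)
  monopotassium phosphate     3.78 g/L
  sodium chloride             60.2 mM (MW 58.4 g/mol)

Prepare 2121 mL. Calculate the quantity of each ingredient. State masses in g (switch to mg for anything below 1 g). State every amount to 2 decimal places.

calcium chloride dihydrate 1.35 g; soluble starch 38.18 g; monopotassium phosphate 8.02 g; sodium chloride 7.46 g

Working volume: 2121 mL = 2.121 L.
calcium chloride dihydrate: 0.0636 g per 100 mL × 2121 mL ÷ 100 = 1.35 g
soluble starch: 1.8% w/v = 18 g/L → 18 × 2.121 L = 38.18 g
monopotassium phosphate: 3.78 g/L × 2.121 L = 8.02 g
sodium chloride: 60.2 mmol/L × 58.4 g/mol × 2.121 L ÷ 1000 = 7.46 g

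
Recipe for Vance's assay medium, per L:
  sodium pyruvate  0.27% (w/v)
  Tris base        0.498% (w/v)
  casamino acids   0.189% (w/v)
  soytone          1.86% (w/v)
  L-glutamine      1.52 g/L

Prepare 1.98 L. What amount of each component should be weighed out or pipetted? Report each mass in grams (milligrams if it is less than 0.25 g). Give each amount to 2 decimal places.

Working volume: 1.98 L.
sodium pyruvate: 0.27 g per 100 mL × 1980 mL ÷ 100 = 5.35 g
Tris base: 0.498 g per 100 mL × 1980 mL ÷ 100 = 9.86 g
casamino acids: 0.189 g per 100 mL × 1980 mL ÷ 100 = 3.74 g
soytone: 1.86% w/v = 18.6 g/L → 18.6 × 1.98 L = 36.83 g
L-glutamine: 1.52 g/L × 1.98 L = 3.01 g

sodium pyruvate 5.35 g; Tris base 9.86 g; casamino acids 3.74 g; soytone 36.83 g; L-glutamine 3.01 g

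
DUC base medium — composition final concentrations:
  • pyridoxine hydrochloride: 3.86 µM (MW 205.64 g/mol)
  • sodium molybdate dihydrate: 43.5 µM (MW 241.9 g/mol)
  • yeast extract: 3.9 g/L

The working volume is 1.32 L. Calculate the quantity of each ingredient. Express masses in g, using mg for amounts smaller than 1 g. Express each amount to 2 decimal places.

pyridoxine hydrochloride 1.05 mg; sodium molybdate dihydrate 13.89 mg; yeast extract 5.15 g

Scale factor relative to 1 L: 1.32.
pyridoxine hydrochloride: 3.86 µmol/L × 205.64 g/mol × 1.32 L ÷ 1000 = 1.05 mg
sodium molybdate dihydrate: 43.5 µmol/L × 241.9 g/mol × 1.32 L ÷ 1000 = 13.89 mg
yeast extract: 3.9 g/L × 1.32 L = 5.15 g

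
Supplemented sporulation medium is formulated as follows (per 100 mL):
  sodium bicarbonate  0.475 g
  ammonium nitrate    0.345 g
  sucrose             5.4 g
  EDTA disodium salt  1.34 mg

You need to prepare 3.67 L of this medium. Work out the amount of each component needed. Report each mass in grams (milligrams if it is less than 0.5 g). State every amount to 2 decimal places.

sodium bicarbonate 17.43 g; ammonium nitrate 12.66 g; sucrose 198.18 g; EDTA disodium salt 49.18 mg

Scale factor = 3670 mL / 100 mL = 36.7.
sodium bicarbonate: 0.475 g × (3670 mL / 100 mL) = 17.43 g
ammonium nitrate: 0.345 g × (3670 mL / 100 mL) = 12.66 g
sucrose: 5.4 g × (3670 mL / 100 mL) = 198.18 g
EDTA disodium salt: 1.34 mg × (3670 mL / 100 mL) = 49.18 mg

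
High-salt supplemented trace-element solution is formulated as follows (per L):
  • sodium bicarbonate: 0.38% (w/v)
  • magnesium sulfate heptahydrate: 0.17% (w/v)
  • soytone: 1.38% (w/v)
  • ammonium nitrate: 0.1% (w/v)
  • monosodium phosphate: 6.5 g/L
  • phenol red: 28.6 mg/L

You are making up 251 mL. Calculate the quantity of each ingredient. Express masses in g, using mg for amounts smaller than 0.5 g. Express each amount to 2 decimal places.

sodium bicarbonate 0.95 g; magnesium sulfate heptahydrate 426.70 mg; soytone 3.46 g; ammonium nitrate 251.00 mg; monosodium phosphate 1.63 g; phenol red 7.18 mg

Target volume = 251 mL = 0.251 L.
sodium bicarbonate: 0.38 g per 100 mL × 251 mL ÷ 100 = 0.95 g
magnesium sulfate heptahydrate: 0.17 g per 100 mL × 251 mL ÷ 100 = 0.4267 g = 426.70 mg
soytone: 1.38% w/v = 13.8 g/L → 13.8 × 0.251 L = 3.46 g
ammonium nitrate: 0.1 g per 100 mL × 251 mL ÷ 100 = 0.251 g = 251.00 mg
monosodium phosphate: 6.5 g/L × 0.251 L = 1.63 g
phenol red: 28.6 mg/L × 0.251 L = 7.18 mg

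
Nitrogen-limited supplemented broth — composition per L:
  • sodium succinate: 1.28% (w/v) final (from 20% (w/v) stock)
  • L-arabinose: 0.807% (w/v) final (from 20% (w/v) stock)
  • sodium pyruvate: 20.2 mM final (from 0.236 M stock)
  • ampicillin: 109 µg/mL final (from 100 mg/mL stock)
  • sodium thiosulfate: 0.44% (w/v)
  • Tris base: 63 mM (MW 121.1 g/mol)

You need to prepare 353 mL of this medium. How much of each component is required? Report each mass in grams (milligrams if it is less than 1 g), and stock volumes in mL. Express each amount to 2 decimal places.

Scale factor relative to 1 L: 0.353.
sodium succinate: V = C2·V2/C1 = 1.28% ÷ 20% × 353 mL = 22.59 mL
L-arabinose: V = C2·V2/C1 = 0.807% ÷ 20% × 353 mL = 14.24 mL
sodium pyruvate: dilute stock: 20.2 mM × 353 mL ÷ 236 mM = 30.21 mL
ampicillin: C1V1 = C2V2 → 109 µg/mL × 353 mL ÷ 100000 µg/mL = 0.38 mL
sodium thiosulfate: 0.44% w/v = 4.4 g/L → 4.4 × 0.353 L = 1.55 g
Tris base: 63 mmol/L × 121.1 g/mol × 0.353 L ÷ 1000 = 2.69 g

sodium succinate 22.59 mL; L-arabinose 14.24 mL; sodium pyruvate 30.21 mL; ampicillin 0.38 mL; sodium thiosulfate 1.55 g; Tris base 2.69 g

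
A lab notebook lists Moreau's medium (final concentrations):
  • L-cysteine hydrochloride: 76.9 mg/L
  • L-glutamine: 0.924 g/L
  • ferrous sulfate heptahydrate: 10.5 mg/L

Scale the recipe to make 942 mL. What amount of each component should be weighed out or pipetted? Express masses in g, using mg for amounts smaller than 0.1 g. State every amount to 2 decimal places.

L-cysteine hydrochloride 72.44 mg; L-glutamine 0.87 g; ferrous sulfate heptahydrate 9.89 mg

Working volume: 942 mL = 0.942 L.
L-cysteine hydrochloride: 76.9 mg/L × 0.942 L = 72.44 mg
L-glutamine: 0.924 g/L × 0.942 L = 0.87 g
ferrous sulfate heptahydrate: 10.5 mg/L × 0.942 L = 9.89 mg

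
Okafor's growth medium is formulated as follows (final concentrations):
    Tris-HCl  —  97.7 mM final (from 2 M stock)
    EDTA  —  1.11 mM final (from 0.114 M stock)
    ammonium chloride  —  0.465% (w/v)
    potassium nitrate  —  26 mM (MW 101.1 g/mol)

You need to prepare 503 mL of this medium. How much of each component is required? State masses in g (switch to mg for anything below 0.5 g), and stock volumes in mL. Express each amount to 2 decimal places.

Tris-HCl 24.57 mL; EDTA 4.90 mL; ammonium chloride 2.34 g; potassium nitrate 1.32 g

Working volume: 503 mL = 0.503 L.
Tris-HCl: V = C2·V2/C1 = 97.7 mM × 503 mL ÷ 2000 mM = 24.57 mL
EDTA: dilute stock: 1.11 mM × 503 mL ÷ 114 mM = 4.90 mL
ammonium chloride: 0.465 g per 100 mL × 503 mL ÷ 100 = 2.34 g
potassium nitrate: 26 mmol/L × 101.1 g/mol × 0.503 L ÷ 1000 = 1.32 g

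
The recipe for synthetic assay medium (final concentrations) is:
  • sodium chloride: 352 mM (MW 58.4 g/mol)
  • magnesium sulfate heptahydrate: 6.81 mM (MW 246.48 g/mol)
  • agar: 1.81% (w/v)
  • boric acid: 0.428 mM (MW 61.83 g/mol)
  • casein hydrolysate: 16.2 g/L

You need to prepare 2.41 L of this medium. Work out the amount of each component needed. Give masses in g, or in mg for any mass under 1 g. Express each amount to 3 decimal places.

Working volume: 2.41 L.
sodium chloride: 352 mmol/L × 58.4 g/mol × 2.41 L ÷ 1000 = 49.542 g
magnesium sulfate heptahydrate: 6.81 mmol/L × 246.48 g/mol × 2.41 L ÷ 1000 = 4.045 g
agar: 1.81% w/v = 18.1 g/L → 18.1 × 2.41 L = 43.621 g
boric acid: 0.428 mmol/L × 61.83 mg/mmol × 2.41 L = 63.776 mg
casein hydrolysate: 16.2 g/L × 2.41 L = 39.042 g

sodium chloride 49.542 g; magnesium sulfate heptahydrate 4.045 g; agar 43.621 g; boric acid 63.776 mg; casein hydrolysate 39.042 g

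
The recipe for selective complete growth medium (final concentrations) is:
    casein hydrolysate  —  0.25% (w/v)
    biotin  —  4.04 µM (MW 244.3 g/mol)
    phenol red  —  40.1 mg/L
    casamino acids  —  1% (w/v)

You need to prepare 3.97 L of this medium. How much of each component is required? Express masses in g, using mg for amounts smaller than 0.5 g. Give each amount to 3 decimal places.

casein hydrolysate 9.925 g; biotin 3.918 mg; phenol red 159.197 mg; casamino acids 39.700 g

Scale factor relative to 1 L: 3.97.
casein hydrolysate: 0.25% w/v = 2.5 g/L → 2.5 × 3.97 L = 9.925 g
biotin: 4.04 µmol/L × 244.3 g/mol × 3.97 L ÷ 1000 = 3.918 mg
phenol red: 40.1 mg/L × 3.97 L = 159.197 mg
casamino acids: 1 g per 100 mL × 3970 mL ÷ 100 = 39.700 g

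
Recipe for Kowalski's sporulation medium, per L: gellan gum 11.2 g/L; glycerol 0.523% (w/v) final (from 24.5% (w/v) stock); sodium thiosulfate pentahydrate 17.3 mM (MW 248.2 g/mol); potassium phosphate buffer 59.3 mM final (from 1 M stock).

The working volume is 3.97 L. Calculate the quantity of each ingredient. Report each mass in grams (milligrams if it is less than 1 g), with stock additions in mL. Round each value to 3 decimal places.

gellan gum 44.464 g; glycerol 84.747 mL; sodium thiosulfate pentahydrate 17.047 g; potassium phosphate buffer 235.421 mL

Scale factor relative to 1 L: 3.97.
gellan gum: 11.2 g/L × 3.97 L = 44.464 g
glycerol: dilute stock: 0.523% ÷ 24.5% × 3970 mL = 84.747 mL
sodium thiosulfate pentahydrate: 17.3 mmol/L × 248.2 g/mol × 3.97 L ÷ 1000 = 17.047 g
potassium phosphate buffer: C1V1 = C2V2 → 59.3 mM × 3970 mL ÷ 1000 mM = 235.421 mL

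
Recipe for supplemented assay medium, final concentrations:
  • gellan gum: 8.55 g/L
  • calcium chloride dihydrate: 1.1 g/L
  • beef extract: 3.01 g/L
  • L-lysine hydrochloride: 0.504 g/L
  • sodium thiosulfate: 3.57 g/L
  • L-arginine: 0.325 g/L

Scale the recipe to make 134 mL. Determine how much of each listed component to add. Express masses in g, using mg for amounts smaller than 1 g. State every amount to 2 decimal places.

gellan gum 1.15 g; calcium chloride dihydrate 147.40 mg; beef extract 403.34 mg; L-lysine hydrochloride 67.54 mg; sodium thiosulfate 478.38 mg; L-arginine 43.55 mg

Working volume: 134 mL = 0.134 L.
gellan gum: 8.55 g/L × 0.134 L = 1.15 g
calcium chloride dihydrate: 1.1 g/L × 0.134 L = 0.1474 g = 147.40 mg
beef extract: 3.01 g/L × 0.134 L = 0.40334 g = 403.34 mg
L-lysine hydrochloride: 0.504 g/L × 0.134 L = 0.067536 g = 67.54 mg
sodium thiosulfate: 3.57 g/L × 0.134 L = 0.47838 g = 478.38 mg
L-arginine: 0.325 g/L × 0.134 L = 0.04355 g = 43.55 mg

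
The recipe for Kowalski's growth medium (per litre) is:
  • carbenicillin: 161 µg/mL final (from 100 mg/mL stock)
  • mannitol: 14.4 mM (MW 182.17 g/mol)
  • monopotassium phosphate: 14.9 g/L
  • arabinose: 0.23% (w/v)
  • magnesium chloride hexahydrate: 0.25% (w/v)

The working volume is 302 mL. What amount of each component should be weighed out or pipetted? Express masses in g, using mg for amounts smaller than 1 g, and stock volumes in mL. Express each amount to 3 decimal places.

Scale factor relative to 1 L: 0.302.
carbenicillin: V = C2·V2/C1 = 161 µg/mL × 302 mL ÷ 100000 µg/mL = 0.486 mL
mannitol: 14.4 mmol/L × 182.17 mg/mmol × 0.302 L = 792.221 mg
monopotassium phosphate: 14.9 g/L × 0.302 L = 4.500 g
arabinose: 0.23% w/v = 2.3 g/L → 2.3 × 0.302 L = 0.6946 g = 694.600 mg
magnesium chloride hexahydrate: 0.25% w/v = 2.5 g/L → 2.5 × 0.302 L = 0.755 g = 755.000 mg

carbenicillin 0.486 mL; mannitol 792.221 mg; monopotassium phosphate 4.500 g; arabinose 694.600 mg; magnesium chloride hexahydrate 755.000 mg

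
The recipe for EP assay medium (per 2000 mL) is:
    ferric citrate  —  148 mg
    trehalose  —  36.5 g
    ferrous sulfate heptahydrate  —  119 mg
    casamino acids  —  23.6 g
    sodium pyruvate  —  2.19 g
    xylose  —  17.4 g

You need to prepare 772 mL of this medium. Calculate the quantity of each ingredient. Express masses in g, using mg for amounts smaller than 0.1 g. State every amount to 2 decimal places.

ferric citrate 57.13 mg; trehalose 14.09 g; ferrous sulfate heptahydrate 45.93 mg; casamino acids 9.11 g; sodium pyruvate 0.85 g; xylose 6.72 g

Ratio of target to recipe volume: 772 / 2000 = 0.386.
ferric citrate: 148 mg × (772 mL / 2000 mL) = 57.13 mg
trehalose: 36.5 g × (772 mL / 2000 mL) = 14.09 g
ferrous sulfate heptahydrate: 119 mg × (772 mL / 2000 mL) = 45.93 mg
casamino acids: 23.6 g × (772 mL / 2000 mL) = 9.11 g
sodium pyruvate: 2.19 g × (772 mL / 2000 mL) = 0.85 g
xylose: 17.4 g × (772 mL / 2000 mL) = 6.72 g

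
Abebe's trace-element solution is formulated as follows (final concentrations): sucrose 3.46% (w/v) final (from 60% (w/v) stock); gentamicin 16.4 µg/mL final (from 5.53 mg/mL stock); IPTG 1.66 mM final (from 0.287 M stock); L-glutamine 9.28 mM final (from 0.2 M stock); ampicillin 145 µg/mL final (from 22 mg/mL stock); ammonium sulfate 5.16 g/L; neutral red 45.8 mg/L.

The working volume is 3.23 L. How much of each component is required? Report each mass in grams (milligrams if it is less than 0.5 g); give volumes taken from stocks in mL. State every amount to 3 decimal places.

Working volume: 3.23 L.
sucrose: dilute stock: 3.46% ÷ 60% × 3230 mL = 186.263 mL
gentamicin: V = C2·V2/C1 = 16.4 µg/mL × 3230 mL ÷ 5530 µg/mL = 9.579 mL
IPTG: C1V1 = C2V2 → 1.66 mM × 3230 mL ÷ 287 mM = 18.682 mL
L-glutamine: C1V1 = C2V2 → 9.28 mM × 3230 mL ÷ 200 mM = 149.872 mL
ampicillin: C1V1 = C2V2 → 145 µg/mL × 3230 mL ÷ 22000 µg/mL = 21.289 mL
ammonium sulfate: 5.16 g/L × 3.23 L = 16.667 g
neutral red: 45.8 mg/L × 3.23 L = 147.934 mg

sucrose 186.263 mL; gentamicin 9.579 mL; IPTG 18.682 mL; L-glutamine 149.872 mL; ampicillin 21.289 mL; ammonium sulfate 16.667 g; neutral red 147.934 mg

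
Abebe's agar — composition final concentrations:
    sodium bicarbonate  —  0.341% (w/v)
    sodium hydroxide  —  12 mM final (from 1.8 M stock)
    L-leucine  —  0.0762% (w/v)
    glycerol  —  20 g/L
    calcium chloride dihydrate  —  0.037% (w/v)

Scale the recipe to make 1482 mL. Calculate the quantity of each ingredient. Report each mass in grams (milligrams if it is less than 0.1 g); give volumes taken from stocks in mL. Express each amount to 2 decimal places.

Target volume = 1482 mL = 1.482 L.
sodium bicarbonate: 0.341% w/v = 3.41 g/L → 3.41 × 1.482 L = 5.05 g
sodium hydroxide: C1V1 = C2V2 → 12 mM × 1482 mL ÷ 1800 mM = 9.88 mL
L-leucine: 0.0762% w/v = 0.762 g/L → 0.762 × 1.482 L = 1.13 g
glycerol: 20 g/L × 1.482 L = 29.64 g
calcium chloride dihydrate: 0.037% w/v = 0.37 g/L → 0.37 × 1.482 L = 0.55 g

sodium bicarbonate 5.05 g; sodium hydroxide 9.88 mL; L-leucine 1.13 g; glycerol 29.64 g; calcium chloride dihydrate 0.55 g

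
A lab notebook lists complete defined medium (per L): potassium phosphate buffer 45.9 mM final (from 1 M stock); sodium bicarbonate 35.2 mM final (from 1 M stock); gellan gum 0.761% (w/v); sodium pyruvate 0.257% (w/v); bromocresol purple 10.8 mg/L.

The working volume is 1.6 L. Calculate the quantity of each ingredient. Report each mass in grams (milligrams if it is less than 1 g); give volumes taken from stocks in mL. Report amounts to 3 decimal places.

potassium phosphate buffer 73.440 mL; sodium bicarbonate 56.320 mL; gellan gum 12.176 g; sodium pyruvate 4.112 g; bromocresol purple 17.280 mg

Scale factor relative to 1 L: 1.6.
potassium phosphate buffer: dilute stock: 45.9 mM × 1600 mL ÷ 1000 mM = 73.440 mL
sodium bicarbonate: C1V1 = C2V2 → 35.2 mM × 1600 mL ÷ 1000 mM = 56.320 mL
gellan gum: 0.761 g per 100 mL × 1600 mL ÷ 100 = 12.176 g
sodium pyruvate: 0.257% w/v = 2.57 g/L → 2.57 × 1.6 L = 4.112 g
bromocresol purple: 10.8 mg/L × 1.6 L = 17.280 mg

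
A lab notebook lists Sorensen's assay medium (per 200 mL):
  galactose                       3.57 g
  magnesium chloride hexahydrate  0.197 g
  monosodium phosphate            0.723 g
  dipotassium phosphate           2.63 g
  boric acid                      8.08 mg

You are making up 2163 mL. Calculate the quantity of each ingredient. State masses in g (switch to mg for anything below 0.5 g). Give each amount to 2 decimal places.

Ratio of target to recipe volume: 2163 / 200 = 10.815.
galactose: 3.57 g × (2163 mL / 200 mL) = 38.61 g
magnesium chloride hexahydrate: 0.197 g × (2163 mL / 200 mL) = 2.13 g
monosodium phosphate: 0.723 g × (2163 mL / 200 mL) = 7.82 g
dipotassium phosphate: 2.63 g × (2163 mL / 200 mL) = 28.44 g
boric acid: 8.08 mg × (2163 mL / 200 mL) = 87.39 mg

galactose 38.61 g; magnesium chloride hexahydrate 2.13 g; monosodium phosphate 7.82 g; dipotassium phosphate 28.44 g; boric acid 87.39 mg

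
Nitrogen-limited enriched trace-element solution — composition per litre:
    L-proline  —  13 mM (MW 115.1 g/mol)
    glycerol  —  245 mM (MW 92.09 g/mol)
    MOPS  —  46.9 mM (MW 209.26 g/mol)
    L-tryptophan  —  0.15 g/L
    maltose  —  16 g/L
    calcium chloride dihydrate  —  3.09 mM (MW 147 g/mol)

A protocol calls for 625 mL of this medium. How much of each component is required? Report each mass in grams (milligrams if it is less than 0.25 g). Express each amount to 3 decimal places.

L-proline 0.935 g; glycerol 14.101 g; MOPS 6.134 g; L-tryptophan 93.750 mg; maltose 10.000 g; calcium chloride dihydrate 0.284 g

Scale factor relative to 1 L: 0.625.
L-proline: 13 mmol/L × 115.1 g/mol × 0.625 L ÷ 1000 = 0.935 g
glycerol: 245 mmol/L × 92.09 g/mol × 0.625 L ÷ 1000 = 14.101 g
MOPS: 46.9 mmol/L × 209.26 g/mol × 0.625 L ÷ 1000 = 6.134 g
L-tryptophan: 0.15 g/L × 0.625 L = 0.09375 g = 93.750 mg
maltose: 16 g/L × 0.625 L = 10.000 g
calcium chloride dihydrate: 3.09 mmol/L × 147 g/mol × 0.625 L ÷ 1000 = 0.284 g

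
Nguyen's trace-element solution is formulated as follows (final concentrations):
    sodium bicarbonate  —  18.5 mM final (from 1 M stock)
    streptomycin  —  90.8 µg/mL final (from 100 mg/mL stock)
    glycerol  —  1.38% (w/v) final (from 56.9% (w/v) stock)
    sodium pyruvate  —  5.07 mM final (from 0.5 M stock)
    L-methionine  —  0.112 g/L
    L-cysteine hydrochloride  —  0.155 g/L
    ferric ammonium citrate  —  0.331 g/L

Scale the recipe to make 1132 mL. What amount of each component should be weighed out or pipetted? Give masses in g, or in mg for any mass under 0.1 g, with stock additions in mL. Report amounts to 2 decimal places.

Working volume: 1132 mL = 1.132 L.
sodium bicarbonate: C1V1 = C2V2 → 18.5 mM × 1132 mL ÷ 1000 mM = 20.94 mL
streptomycin: dilute stock: 90.8 µg/mL × 1132 mL ÷ 100000 µg/mL = 1.03 mL
glycerol: C1V1 = C2V2 → 1.38% ÷ 56.9% × 1132 mL = 27.45 mL
sodium pyruvate: C1V1 = C2V2 → 5.07 mM × 1132 mL ÷ 500 mM = 11.48 mL
L-methionine: 0.112 g/L × 1.132 L = 0.13 g
L-cysteine hydrochloride: 0.155 g/L × 1.132 L = 0.18 g
ferric ammonium citrate: 0.331 g/L × 1.132 L = 0.37 g

sodium bicarbonate 20.94 mL; streptomycin 1.03 mL; glycerol 27.45 mL; sodium pyruvate 11.48 mL; L-methionine 0.13 g; L-cysteine hydrochloride 0.18 g; ferric ammonium citrate 0.37 g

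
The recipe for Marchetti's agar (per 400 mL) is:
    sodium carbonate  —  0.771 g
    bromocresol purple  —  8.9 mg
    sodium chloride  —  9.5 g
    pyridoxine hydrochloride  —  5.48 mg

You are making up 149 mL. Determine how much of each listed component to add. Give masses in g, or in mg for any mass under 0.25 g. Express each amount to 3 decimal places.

sodium carbonate 0.287 g; bromocresol purple 3.315 mg; sodium chloride 3.539 g; pyridoxine hydrochloride 2.041 mg

Scale factor = 149 mL / 400 mL = 0.3725.
sodium carbonate: 0.771 g × (149 mL / 400 mL) = 0.287 g
bromocresol purple: 8.9 mg × (149 mL / 400 mL) = 3.315 mg
sodium chloride: 9.5 g × (149 mL / 400 mL) = 3.539 g
pyridoxine hydrochloride: 5.48 mg × (149 mL / 400 mL) = 2.041 mg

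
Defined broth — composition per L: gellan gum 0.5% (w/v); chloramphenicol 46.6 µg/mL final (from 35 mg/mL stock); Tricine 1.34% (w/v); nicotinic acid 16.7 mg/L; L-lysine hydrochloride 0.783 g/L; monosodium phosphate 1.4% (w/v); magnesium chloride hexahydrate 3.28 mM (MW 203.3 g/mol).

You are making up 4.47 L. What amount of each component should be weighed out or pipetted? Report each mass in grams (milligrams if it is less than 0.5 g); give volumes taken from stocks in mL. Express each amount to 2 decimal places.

Working volume: 4.47 L.
gellan gum: 0.5% w/v = 5 g/L → 5 × 4.47 L = 22.35 g
chloramphenicol: V = C2·V2/C1 = 46.6 µg/mL × 4470 mL ÷ 35000 µg/mL = 5.95 mL
Tricine: 1.34% w/v = 13.4 g/L → 13.4 × 4.47 L = 59.90 g
nicotinic acid: 16.7 mg/L × 4.47 L = 74.65 mg
L-lysine hydrochloride: 0.783 g/L × 4.47 L = 3.50 g
monosodium phosphate: 1.4% w/v = 14 g/L → 14 × 4.47 L = 62.58 g
magnesium chloride hexahydrate: 3.28 mmol/L × 203.3 g/mol × 4.47 L ÷ 1000 = 2.98 g

gellan gum 22.35 g; chloramphenicol 5.95 mL; Tricine 59.90 g; nicotinic acid 74.65 mg; L-lysine hydrochloride 3.50 g; monosodium phosphate 62.58 g; magnesium chloride hexahydrate 2.98 g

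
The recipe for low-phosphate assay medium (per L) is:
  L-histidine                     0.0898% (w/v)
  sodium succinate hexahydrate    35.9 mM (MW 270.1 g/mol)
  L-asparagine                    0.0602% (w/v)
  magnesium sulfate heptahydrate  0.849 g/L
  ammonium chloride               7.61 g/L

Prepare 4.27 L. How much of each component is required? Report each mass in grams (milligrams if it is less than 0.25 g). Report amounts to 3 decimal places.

L-histidine 3.834 g; sodium succinate hexahydrate 41.404 g; L-asparagine 2.571 g; magnesium sulfate heptahydrate 3.625 g; ammonium chloride 32.495 g

Scale factor relative to 1 L: 4.27.
L-histidine: 0.0898 g per 100 mL × 4270 mL ÷ 100 = 3.834 g
sodium succinate hexahydrate: 35.9 mmol/L × 270.1 g/mol × 4.27 L ÷ 1000 = 41.404 g
L-asparagine: 0.0602 g per 100 mL × 4270 mL ÷ 100 = 2.571 g
magnesium sulfate heptahydrate: 0.849 g/L × 4.27 L = 3.625 g
ammonium chloride: 7.61 g/L × 4.27 L = 32.495 g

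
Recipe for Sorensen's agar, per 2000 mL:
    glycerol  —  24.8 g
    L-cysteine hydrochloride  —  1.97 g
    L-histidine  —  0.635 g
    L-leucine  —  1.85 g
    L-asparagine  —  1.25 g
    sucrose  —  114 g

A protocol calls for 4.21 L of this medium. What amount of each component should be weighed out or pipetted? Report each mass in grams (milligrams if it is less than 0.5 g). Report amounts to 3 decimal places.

glycerol 52.204 g; L-cysteine hydrochloride 4.147 g; L-histidine 1.337 g; L-leucine 3.894 g; L-asparagine 2.631 g; sucrose 239.970 g

Scale factor = 4210 mL / 2000 mL = 2.105.
glycerol: 24.8 g × (4210 mL / 2000 mL) = 52.204 g
L-cysteine hydrochloride: 1.97 g × (4210 mL / 2000 mL) = 4.147 g
L-histidine: 0.635 g × (4210 mL / 2000 mL) = 1.337 g
L-leucine: 1.85 g × (4210 mL / 2000 mL) = 3.894 g
L-asparagine: 1.25 g × (4210 mL / 2000 mL) = 2.631 g
sucrose: 114 g × (4210 mL / 2000 mL) = 239.970 g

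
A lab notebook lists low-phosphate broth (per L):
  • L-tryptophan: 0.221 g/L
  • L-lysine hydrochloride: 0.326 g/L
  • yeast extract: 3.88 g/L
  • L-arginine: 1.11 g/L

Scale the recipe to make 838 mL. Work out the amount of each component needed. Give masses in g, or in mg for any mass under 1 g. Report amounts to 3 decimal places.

L-tryptophan 185.198 mg; L-lysine hydrochloride 273.188 mg; yeast extract 3.251 g; L-arginine 930.180 mg

Target volume = 838 mL = 0.838 L.
L-tryptophan: 0.221 g/L × 0.838 L = 0.185198 g = 185.198 mg
L-lysine hydrochloride: 0.326 g/L × 0.838 L = 0.273188 g = 273.188 mg
yeast extract: 3.88 g/L × 0.838 L = 3.251 g
L-arginine: 1.11 g/L × 0.838 L = 0.93018 g = 930.180 mg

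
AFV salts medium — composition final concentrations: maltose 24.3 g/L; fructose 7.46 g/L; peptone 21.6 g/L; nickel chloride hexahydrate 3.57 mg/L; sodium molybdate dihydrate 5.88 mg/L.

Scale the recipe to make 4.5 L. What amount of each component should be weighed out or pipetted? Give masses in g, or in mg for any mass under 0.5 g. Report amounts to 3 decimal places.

Working volume: 4.5 L.
maltose: 24.3 g/L × 4.5 L = 109.350 g
fructose: 7.46 g/L × 4.5 L = 33.570 g
peptone: 21.6 g/L × 4.5 L = 97.200 g
nickel chloride hexahydrate: 3.57 mg/L × 4.5 L = 16.065 mg
sodium molybdate dihydrate: 5.88 mg/L × 4.5 L = 26.460 mg

maltose 109.350 g; fructose 33.570 g; peptone 97.200 g; nickel chloride hexahydrate 16.065 mg; sodium molybdate dihydrate 26.460 mg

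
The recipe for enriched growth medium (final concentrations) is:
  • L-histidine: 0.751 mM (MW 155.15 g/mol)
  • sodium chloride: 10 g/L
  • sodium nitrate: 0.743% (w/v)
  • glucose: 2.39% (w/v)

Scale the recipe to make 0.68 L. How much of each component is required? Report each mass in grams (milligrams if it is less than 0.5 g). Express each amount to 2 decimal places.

Scale factor relative to 1 L: 0.68.
L-histidine: 0.751 mmol/L × 155.15 mg/mmol × 0.68 L = 79.23 mg
sodium chloride: 10 g/L × 0.68 L = 6.80 g
sodium nitrate: 0.743 g per 100 mL × 680 mL ÷ 100 = 5.05 g
glucose: 2.39 g per 100 mL × 680 mL ÷ 100 = 16.25 g

L-histidine 79.23 mg; sodium chloride 6.80 g; sodium nitrate 5.05 g; glucose 16.25 g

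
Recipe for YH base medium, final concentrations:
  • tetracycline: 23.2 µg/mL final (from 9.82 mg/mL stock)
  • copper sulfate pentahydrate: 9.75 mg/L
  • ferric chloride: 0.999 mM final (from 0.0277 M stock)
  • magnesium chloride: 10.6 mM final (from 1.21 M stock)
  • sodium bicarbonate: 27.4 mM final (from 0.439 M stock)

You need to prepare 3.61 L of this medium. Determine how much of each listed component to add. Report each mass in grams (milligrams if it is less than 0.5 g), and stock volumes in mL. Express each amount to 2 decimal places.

tetracycline 8.53 mL; copper sulfate pentahydrate 35.20 mg; ferric chloride 130.19 mL; magnesium chloride 31.62 mL; sodium bicarbonate 225.32 mL

Working volume: 3.61 L.
tetracycline: C1V1 = C2V2 → 23.2 µg/mL × 3610 mL ÷ 9820 µg/mL = 8.53 mL
copper sulfate pentahydrate: 9.75 mg/L × 3.61 L = 35.20 mg
ferric chloride: C1V1 = C2V2 → 0.999 mM × 3610 mL ÷ 27.7 mM = 130.19 mL
magnesium chloride: C1V1 = C2V2 → 10.6 mM × 3610 mL ÷ 1210 mM = 31.62 mL
sodium bicarbonate: V = C2·V2/C1 = 27.4 mM × 3610 mL ÷ 439 mM = 225.32 mL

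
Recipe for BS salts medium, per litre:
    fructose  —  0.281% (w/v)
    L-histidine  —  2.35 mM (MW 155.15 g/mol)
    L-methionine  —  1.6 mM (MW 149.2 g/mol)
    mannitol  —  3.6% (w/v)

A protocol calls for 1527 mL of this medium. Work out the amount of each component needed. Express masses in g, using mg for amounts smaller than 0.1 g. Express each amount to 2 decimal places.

fructose 4.29 g; L-histidine 0.56 g; L-methionine 0.36 g; mannitol 54.97 g

Scale factor relative to 1 L: 1.527.
fructose: 0.281% w/v = 2.81 g/L → 2.81 × 1.527 L = 4.29 g
L-histidine: 2.35 mmol/L × 155.15 g/mol × 1.527 L ÷ 1000 = 0.56 g
L-methionine: 1.6 mmol/L × 149.2 g/mol × 1.527 L ÷ 1000 = 0.36 g
mannitol: 3.6 g per 100 mL × 1527 mL ÷ 100 = 54.97 g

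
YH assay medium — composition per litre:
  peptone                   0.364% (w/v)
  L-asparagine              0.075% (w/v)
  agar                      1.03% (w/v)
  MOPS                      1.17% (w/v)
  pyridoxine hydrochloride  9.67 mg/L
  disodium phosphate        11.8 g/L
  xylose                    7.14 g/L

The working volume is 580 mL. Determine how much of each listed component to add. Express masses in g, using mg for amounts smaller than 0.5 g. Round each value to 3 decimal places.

peptone 2.111 g; L-asparagine 435.000 mg; agar 5.974 g; MOPS 6.786 g; pyridoxine hydrochloride 5.609 mg; disodium phosphate 6.844 g; xylose 4.141 g

Scale factor relative to 1 L: 0.58.
peptone: 0.364 g per 100 mL × 580 mL ÷ 100 = 2.111 g
L-asparagine: 0.075% w/v = 0.75 g/L → 0.75 × 0.58 L = 0.435 g = 435.000 mg
agar: 1.03 g per 100 mL × 580 mL ÷ 100 = 5.974 g
MOPS: 1.17% w/v = 11.7 g/L → 11.7 × 0.58 L = 6.786 g
pyridoxine hydrochloride: 9.67 mg/L × 0.58 L = 5.609 mg
disodium phosphate: 11.8 g/L × 0.58 L = 6.844 g
xylose: 7.14 g/L × 0.58 L = 4.141 g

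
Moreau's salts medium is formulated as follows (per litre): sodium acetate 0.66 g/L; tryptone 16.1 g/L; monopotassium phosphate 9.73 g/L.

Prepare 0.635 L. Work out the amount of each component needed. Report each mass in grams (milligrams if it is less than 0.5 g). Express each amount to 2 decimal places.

sodium acetate 419.10 mg; tryptone 10.22 g; monopotassium phosphate 6.18 g

Scale factor relative to 1 L: 0.635.
sodium acetate: 0.66 g/L × 0.635 L = 0.4191 g = 419.10 mg
tryptone: 16.1 g/L × 0.635 L = 10.22 g
monopotassium phosphate: 9.73 g/L × 0.635 L = 6.18 g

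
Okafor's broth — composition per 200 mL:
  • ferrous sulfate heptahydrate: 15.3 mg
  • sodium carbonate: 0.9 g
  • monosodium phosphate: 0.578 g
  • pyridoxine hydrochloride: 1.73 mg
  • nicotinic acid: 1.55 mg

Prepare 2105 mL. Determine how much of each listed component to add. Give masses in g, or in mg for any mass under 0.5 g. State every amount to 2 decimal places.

Scale factor = 2105 mL / 200 mL = 10.525.
ferrous sulfate heptahydrate: 15.3 mg × (2105 mL / 200 mL) = 161.03 mg
sodium carbonate: 0.9 g × (2105 mL / 200 mL) = 9.47 g
monosodium phosphate: 0.578 g × (2105 mL / 200 mL) = 6.08 g
pyridoxine hydrochloride: 1.73 mg × (2105 mL / 200 mL) = 18.21 mg
nicotinic acid: 1.55 mg × (2105 mL / 200 mL) = 16.31 mg

ferrous sulfate heptahydrate 161.03 mg; sodium carbonate 9.47 g; monosodium phosphate 6.08 g; pyridoxine hydrochloride 18.21 mg; nicotinic acid 16.31 mg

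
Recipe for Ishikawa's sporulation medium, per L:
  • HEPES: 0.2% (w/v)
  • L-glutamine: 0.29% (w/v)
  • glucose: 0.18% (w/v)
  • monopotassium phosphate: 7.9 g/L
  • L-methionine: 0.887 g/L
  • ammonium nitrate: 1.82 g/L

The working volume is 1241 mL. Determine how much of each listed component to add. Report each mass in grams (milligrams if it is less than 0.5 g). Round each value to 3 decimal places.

HEPES 2.482 g; L-glutamine 3.599 g; glucose 2.234 g; monopotassium phosphate 9.804 g; L-methionine 1.101 g; ammonium nitrate 2.259 g

Scale factor relative to 1 L: 1.241.
HEPES: 0.2 g per 100 mL × 1241 mL ÷ 100 = 2.482 g
L-glutamine: 0.29% w/v = 2.9 g/L → 2.9 × 1.241 L = 3.599 g
glucose: 0.18% w/v = 1.8 g/L → 1.8 × 1.241 L = 2.234 g
monopotassium phosphate: 7.9 g/L × 1.241 L = 9.804 g
L-methionine: 0.887 g/L × 1.241 L = 1.101 g
ammonium nitrate: 1.82 g/L × 1.241 L = 2.259 g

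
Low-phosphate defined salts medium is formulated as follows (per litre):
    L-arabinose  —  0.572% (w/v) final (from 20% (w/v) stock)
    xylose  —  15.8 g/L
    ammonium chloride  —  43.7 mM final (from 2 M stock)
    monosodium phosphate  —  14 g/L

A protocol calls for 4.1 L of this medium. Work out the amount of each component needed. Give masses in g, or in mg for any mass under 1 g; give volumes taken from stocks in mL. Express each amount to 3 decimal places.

Working volume: 4.1 L.
L-arabinose: V = C2·V2/C1 = 0.572% ÷ 20% × 4100 mL = 117.260 mL
xylose: 15.8 g/L × 4.1 L = 64.780 g
ammonium chloride: C1V1 = C2V2 → 43.7 mM × 4100 mL ÷ 2000 mM = 89.585 mL
monosodium phosphate: 14 g/L × 4.1 L = 57.400 g

L-arabinose 117.260 mL; xylose 64.780 g; ammonium chloride 89.585 mL; monosodium phosphate 57.400 g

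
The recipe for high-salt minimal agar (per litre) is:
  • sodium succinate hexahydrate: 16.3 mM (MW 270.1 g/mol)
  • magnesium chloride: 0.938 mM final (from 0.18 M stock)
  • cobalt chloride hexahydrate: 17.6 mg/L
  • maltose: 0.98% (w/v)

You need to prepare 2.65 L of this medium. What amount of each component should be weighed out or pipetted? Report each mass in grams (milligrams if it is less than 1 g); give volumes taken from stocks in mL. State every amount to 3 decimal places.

sodium succinate hexahydrate 11.667 g; magnesium chloride 13.809 mL; cobalt chloride hexahydrate 46.640 mg; maltose 25.970 g

Working volume: 2.65 L.
sodium succinate hexahydrate: 16.3 mmol/L × 270.1 g/mol × 2.65 L ÷ 1000 = 11.667 g
magnesium chloride: dilute stock: 0.938 mM × 2650 mL ÷ 180 mM = 13.809 mL
cobalt chloride hexahydrate: 17.6 mg/L × 2.65 L = 46.640 mg
maltose: 0.98% w/v = 9.8 g/L → 9.8 × 2.65 L = 25.970 g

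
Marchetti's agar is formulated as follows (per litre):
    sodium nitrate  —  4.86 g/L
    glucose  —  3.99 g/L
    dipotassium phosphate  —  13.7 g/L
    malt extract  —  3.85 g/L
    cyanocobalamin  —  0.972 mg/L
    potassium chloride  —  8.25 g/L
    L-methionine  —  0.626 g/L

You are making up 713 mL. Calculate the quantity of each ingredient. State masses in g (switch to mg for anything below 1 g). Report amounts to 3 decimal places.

sodium nitrate 3.465 g; glucose 2.845 g; dipotassium phosphate 9.768 g; malt extract 2.745 g; cyanocobalamin 0.693 mg; potassium chloride 5.882 g; L-methionine 446.338 mg

Scale factor relative to 1 L: 0.713.
sodium nitrate: 4.86 g/L × 0.713 L = 3.465 g
glucose: 3.99 g/L × 0.713 L = 2.845 g
dipotassium phosphate: 13.7 g/L × 0.713 L = 9.768 g
malt extract: 3.85 g/L × 0.713 L = 2.745 g
cyanocobalamin: 0.972 mg/L × 0.713 L = 0.693 mg
potassium chloride: 8.25 g/L × 0.713 L = 5.882 g
L-methionine: 0.626 g/L × 0.713 L = 0.446338 g = 446.338 mg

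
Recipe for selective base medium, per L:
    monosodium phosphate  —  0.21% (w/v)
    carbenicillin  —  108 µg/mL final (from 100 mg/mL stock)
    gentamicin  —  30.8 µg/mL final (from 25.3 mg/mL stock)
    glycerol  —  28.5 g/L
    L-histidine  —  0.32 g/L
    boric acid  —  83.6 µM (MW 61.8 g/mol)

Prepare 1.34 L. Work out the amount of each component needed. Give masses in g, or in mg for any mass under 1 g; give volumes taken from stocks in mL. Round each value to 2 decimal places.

Scale factor relative to 1 L: 1.34.
monosodium phosphate: 0.21% w/v = 2.1 g/L → 2.1 × 1.34 L = 2.81 g
carbenicillin: C1V1 = C2V2 → 108 µg/mL × 1340 mL ÷ 100000 µg/mL = 1.45 mL
gentamicin: C1V1 = C2V2 → 30.8 µg/mL × 1340 mL ÷ 25300 µg/mL = 1.63 mL
glycerol: 28.5 g/L × 1.34 L = 38.19 g
L-histidine: 0.32 g/L × 1.34 L = 0.4288 g = 428.80 mg
boric acid: 83.6 µmol/L × 61.8 g/mol × 1.34 L ÷ 1000 = 6.92 mg

monosodium phosphate 2.81 g; carbenicillin 1.45 mL; gentamicin 1.63 mL; glycerol 38.19 g; L-histidine 428.80 mg; boric acid 6.92 mg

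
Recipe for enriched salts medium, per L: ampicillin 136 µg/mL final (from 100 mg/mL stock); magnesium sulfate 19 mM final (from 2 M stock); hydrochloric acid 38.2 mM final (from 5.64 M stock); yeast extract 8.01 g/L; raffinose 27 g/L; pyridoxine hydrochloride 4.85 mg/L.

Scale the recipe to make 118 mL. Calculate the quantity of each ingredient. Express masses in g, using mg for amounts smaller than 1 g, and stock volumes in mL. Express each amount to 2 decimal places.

Scale factor relative to 1 L: 0.118.
ampicillin: V = C2·V2/C1 = 136 µg/mL × 118 mL ÷ 100000 µg/mL = 0.16 mL
magnesium sulfate: C1V1 = C2V2 → 19 mM × 118 mL ÷ 2000 mM = 1.12 mL
hydrochloric acid: V = C2·V2/C1 = 38.2 mM × 118 mL ÷ 5640 mM = 0.80 mL
yeast extract: 8.01 g/L × 0.118 L = 0.94518 g = 945.18 mg
raffinose: 27 g/L × 0.118 L = 3.19 g
pyridoxine hydrochloride: 4.85 mg/L × 0.118 L = 0.57 mg

ampicillin 0.16 mL; magnesium sulfate 1.12 mL; hydrochloric acid 0.80 mL; yeast extract 945.18 mg; raffinose 3.19 g; pyridoxine hydrochloride 0.57 mg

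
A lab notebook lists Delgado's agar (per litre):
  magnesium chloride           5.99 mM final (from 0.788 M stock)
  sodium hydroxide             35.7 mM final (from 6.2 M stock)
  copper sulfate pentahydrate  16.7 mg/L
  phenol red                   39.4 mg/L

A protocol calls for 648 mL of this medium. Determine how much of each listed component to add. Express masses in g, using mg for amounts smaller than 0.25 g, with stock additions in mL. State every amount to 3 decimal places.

Scale factor relative to 1 L: 0.648.
magnesium chloride: dilute stock: 5.99 mM × 648 mL ÷ 788 mM = 4.926 mL
sodium hydroxide: C1V1 = C2V2 → 35.7 mM × 648 mL ÷ 6200 mM = 3.731 mL
copper sulfate pentahydrate: 16.7 mg/L × 0.648 L = 10.822 mg
phenol red: 39.4 mg/L × 0.648 L = 25.531 mg

magnesium chloride 4.926 mL; sodium hydroxide 3.731 mL; copper sulfate pentahydrate 10.822 mg; phenol red 25.531 mg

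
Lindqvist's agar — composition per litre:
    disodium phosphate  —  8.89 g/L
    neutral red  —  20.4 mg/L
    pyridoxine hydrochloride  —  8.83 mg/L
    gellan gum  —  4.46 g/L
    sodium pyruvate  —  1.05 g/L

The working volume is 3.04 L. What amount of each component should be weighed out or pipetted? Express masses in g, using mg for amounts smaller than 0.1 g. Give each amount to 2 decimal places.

Scale factor relative to 1 L: 3.04.
disodium phosphate: 8.89 g/L × 3.04 L = 27.03 g
neutral red: 20.4 mg/L × 3.04 L = 62.02 mg
pyridoxine hydrochloride: 8.83 mg/L × 3.04 L = 26.84 mg
gellan gum: 4.46 g/L × 3.04 L = 13.56 g
sodium pyruvate: 1.05 g/L × 3.04 L = 3.19 g

disodium phosphate 27.03 g; neutral red 62.02 mg; pyridoxine hydrochloride 26.84 mg; gellan gum 13.56 g; sodium pyruvate 3.19 g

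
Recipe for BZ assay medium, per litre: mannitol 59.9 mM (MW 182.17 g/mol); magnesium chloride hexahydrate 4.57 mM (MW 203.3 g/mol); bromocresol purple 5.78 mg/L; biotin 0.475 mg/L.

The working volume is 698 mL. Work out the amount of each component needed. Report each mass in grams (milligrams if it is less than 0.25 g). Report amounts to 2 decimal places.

mannitol 7.62 g; magnesium chloride hexahydrate 0.65 g; bromocresol purple 4.03 mg; biotin 0.33 mg

Target volume = 698 mL = 0.698 L.
mannitol: 59.9 mmol/L × 182.17 g/mol × 0.698 L ÷ 1000 = 7.62 g
magnesium chloride hexahydrate: 4.57 mmol/L × 203.3 g/mol × 0.698 L ÷ 1000 = 0.65 g
bromocresol purple: 5.78 mg/L × 0.698 L = 4.03 mg
biotin: 0.475 mg/L × 0.698 L = 0.33 mg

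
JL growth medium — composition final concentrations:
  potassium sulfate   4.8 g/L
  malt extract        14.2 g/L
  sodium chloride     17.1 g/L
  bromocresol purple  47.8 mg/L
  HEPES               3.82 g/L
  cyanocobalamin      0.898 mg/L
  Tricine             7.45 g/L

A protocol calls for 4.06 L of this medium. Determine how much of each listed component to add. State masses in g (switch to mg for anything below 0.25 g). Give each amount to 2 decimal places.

potassium sulfate 19.49 g; malt extract 57.65 g; sodium chloride 69.43 g; bromocresol purple 194.07 mg; HEPES 15.51 g; cyanocobalamin 3.65 mg; Tricine 30.25 g

Scale factor relative to 1 L: 4.06.
potassium sulfate: 4.8 g/L × 4.06 L = 19.49 g
malt extract: 14.2 g/L × 4.06 L = 57.65 g
sodium chloride: 17.1 g/L × 4.06 L = 69.43 g
bromocresol purple: 47.8 mg/L × 4.06 L = 194.07 mg
HEPES: 3.82 g/L × 4.06 L = 15.51 g
cyanocobalamin: 0.898 mg/L × 4.06 L = 3.65 mg
Tricine: 7.45 g/L × 4.06 L = 30.25 g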